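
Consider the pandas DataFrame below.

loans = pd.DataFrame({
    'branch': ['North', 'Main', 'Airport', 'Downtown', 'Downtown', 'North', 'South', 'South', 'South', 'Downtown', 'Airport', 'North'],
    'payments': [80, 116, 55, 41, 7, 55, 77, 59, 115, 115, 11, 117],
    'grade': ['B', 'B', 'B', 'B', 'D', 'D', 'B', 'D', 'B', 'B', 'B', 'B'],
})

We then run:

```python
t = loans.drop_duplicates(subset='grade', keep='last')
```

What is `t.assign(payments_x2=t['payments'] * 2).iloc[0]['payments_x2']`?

118

drop duplicate grade (keep=last):
   branch  payments grade
7   South        59     D
11  North       117     B
add column payments_x2 = t['payments'] * 2:
   branch  payments grade  payments_x2
7   South        59     D          118
11  North       117     B          234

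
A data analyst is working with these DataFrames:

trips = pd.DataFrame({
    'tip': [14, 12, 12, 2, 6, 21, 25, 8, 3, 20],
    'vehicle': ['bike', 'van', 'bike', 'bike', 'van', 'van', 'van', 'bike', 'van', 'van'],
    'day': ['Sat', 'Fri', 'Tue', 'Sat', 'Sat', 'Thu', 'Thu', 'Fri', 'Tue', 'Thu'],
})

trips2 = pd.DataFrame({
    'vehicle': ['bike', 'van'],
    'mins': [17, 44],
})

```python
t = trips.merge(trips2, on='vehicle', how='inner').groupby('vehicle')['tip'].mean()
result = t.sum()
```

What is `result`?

merge on 'vehicle' (how='inner') → 10 rows:
   tip vehicle  day  mins
0   14    bike  Sat    17
1   12     van  Fri    44
2   12    bike  Tue    17
3    2    bike  Sat    17
4    6     van  Sat    44
5   21     van  Thu    44
6   25     van  Thu    44
7    8    bike  Fri    17
8    3     van  Tue    44
9   20     van  Thu    44
group by vehicle, mean of tip:
vehicle
bike     9.0
van     14.5
Name: tip, dtype: float64
Hence 23.5.

23.5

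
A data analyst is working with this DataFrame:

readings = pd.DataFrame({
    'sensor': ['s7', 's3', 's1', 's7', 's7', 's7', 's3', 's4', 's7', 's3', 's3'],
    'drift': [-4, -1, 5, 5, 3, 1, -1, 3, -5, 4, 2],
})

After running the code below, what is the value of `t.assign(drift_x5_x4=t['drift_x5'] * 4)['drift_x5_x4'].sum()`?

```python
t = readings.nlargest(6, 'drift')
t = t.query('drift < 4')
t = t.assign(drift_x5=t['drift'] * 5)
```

160

take 6 rows with largest drift:
   sensor  drift
2      s1      5
3      s7      5
9      s3      4
4      s7      3
7      s4      3
10     s3      2
filter rows where drift < 4:
   sensor  drift
4      s7      3
7      s4      3
10     s3      2
add column drift_x5 = t['drift'] * 5:
   sensor  drift  drift_x5
4      s7      3        15
7      s4      3        15
10     s3      2        10
add column drift_x5_x4 = t['drift_x5'] * 4:
   sensor  drift  drift_x5  drift_x5_x4
4      s7      3        15           60
7      s4      3        15           60
10     s3      2        10           40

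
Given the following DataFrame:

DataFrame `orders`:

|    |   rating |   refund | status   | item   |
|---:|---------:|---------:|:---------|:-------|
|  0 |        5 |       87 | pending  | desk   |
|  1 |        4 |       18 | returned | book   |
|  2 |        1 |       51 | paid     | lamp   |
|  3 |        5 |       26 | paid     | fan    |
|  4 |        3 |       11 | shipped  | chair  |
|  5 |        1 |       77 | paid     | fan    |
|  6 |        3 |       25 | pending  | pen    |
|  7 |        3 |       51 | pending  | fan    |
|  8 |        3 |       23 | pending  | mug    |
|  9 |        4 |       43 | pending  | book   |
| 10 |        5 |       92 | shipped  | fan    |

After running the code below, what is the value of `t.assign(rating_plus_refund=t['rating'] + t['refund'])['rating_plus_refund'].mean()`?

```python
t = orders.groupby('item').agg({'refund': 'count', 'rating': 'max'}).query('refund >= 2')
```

7.5

group by item: count(refund), max(rating):
       refund  rating
item                 
book        2       4
chair       1       3
desk        1       5
fan         4       5
lamp        1       1
mug         1       3
pen         1       3
filter rows where refund >= 2:
      refund  rating
item                
book       2       4
fan        4       5
add column rating_plus_refund = t['rating'] + t['refund']:
      refund  rating  rating_plus_refund
item                                    
book       2       4                   6
fan        4       5                   9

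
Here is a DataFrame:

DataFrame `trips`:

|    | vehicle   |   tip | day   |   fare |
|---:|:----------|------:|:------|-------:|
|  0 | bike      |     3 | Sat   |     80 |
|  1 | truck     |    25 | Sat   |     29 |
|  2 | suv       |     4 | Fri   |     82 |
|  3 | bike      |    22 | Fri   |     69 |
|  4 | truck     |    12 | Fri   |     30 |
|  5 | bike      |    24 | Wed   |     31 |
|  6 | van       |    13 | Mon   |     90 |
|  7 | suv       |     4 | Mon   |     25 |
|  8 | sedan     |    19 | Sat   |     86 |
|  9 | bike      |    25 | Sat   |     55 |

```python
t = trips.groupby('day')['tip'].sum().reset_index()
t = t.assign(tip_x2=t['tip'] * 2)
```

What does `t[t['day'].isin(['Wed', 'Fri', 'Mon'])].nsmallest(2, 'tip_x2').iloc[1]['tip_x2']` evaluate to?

group by day, sum of tip:
day
Fri    38
Mon    17
Sat    72
Wed    24
Name: tip, dtype: int64
reset_index():
   day  tip
0  Fri   38
1  Mon   17
2  Sat   72
3  Wed   24
add column tip_x2 = t['tip'] * 2:
   day  tip  tip_x2
0  Fri   38      76
1  Mon   17      34
2  Sat   72     144
3  Wed   24      48
filter rows where day in ['Wed', 'Fri', 'Mon']:
   day  tip  tip_x2
0  Fri   38      76
1  Mon   17      34
3  Wed   24      48
take 2 rows with smallest tip_x2:
   day  tip  tip_x2
1  Mon   17      34
3  Wed   24      48
The value at position 1, column 'tip_x2' is 48.

48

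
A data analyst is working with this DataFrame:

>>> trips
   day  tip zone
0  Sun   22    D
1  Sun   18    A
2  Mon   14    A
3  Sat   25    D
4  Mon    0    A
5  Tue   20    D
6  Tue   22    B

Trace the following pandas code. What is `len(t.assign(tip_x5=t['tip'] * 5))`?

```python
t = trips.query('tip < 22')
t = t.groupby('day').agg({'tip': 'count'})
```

3

filter rows where tip < 22:
   day  tip zone
1  Sun   18    A
2  Mon   14    A
4  Mon    0    A
5  Tue   20    D
group by day, count of tip:
     tip
day     
Mon    2
Sun    1
Tue    1
add column tip_x5 = t['tip'] * 5:
     tip  tip_x5
day             
Mon    2      10
Sun    1       5
Tue    1       5
Taking the number of rows gives 3.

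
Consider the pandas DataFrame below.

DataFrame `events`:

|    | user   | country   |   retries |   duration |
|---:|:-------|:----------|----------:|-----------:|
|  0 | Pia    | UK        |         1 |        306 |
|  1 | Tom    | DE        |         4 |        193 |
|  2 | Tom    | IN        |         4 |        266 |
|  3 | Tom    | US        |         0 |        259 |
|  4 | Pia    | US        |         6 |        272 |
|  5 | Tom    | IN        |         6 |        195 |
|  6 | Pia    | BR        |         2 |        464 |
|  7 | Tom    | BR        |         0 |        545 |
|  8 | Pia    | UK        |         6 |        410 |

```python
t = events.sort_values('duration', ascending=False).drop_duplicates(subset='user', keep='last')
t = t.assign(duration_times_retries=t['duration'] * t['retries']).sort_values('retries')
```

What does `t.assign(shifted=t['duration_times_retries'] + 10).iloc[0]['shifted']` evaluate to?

sort by duration descending:
  user country  retries  duration
7  Tom      BR        0       545
6  Pia      BR        2       464
8  Pia      UK        6       410
0  Pia      UK        1       306
4  Pia      US        6       272
2  Tom      IN        4       266
3  Tom      US        0       259
5  Tom      IN        6       195
1  Tom      DE        4       193
drop duplicate user (keep=last):
  user country  retries  duration
4  Pia      US        6       272
1  Tom      DE        4       193
add column duration_times_retries = t['duration'] * t['retries']:
  user country  retries  duration  duration_times_retries
4  Pia      US        6       272                    1632
1  Tom      DE        4       193                     772
sort by retries:
  user country  retries  duration  duration_times_retries
1  Tom      DE        4       193                     772
4  Pia      US        6       272                    1632
add column shifted = t['duration_times_retries'] + 10:
  user country  retries  duration  duration_times_retries  shifted
1  Tom      DE        4       193                     772      782
4  Pia      US        6       272                    1632     1642
value at position 0, column 'shifted' → 782

782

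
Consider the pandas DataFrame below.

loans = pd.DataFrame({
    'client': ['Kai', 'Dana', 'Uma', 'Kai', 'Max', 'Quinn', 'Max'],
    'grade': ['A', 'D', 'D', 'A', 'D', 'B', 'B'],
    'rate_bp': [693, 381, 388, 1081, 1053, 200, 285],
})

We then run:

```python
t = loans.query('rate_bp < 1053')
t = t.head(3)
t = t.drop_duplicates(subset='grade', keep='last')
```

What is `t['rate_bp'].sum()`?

filter rows where rate_bp < 1053:
  client grade  rate_bp
0    Kai     A      693
1   Dana     D      381
2    Uma     D      388
5  Quinn     B      200
6    Max     B      285
take first 3 rows:
  client grade  rate_bp
0    Kai     A      693
1   Dana     D      381
2    Uma     D      388
drop duplicate grade (keep=last):
  client grade  rate_bp
0    Kai     A      693
2    Uma     D      388
Reading off the sum of column 'rate_bp', we get 1081.

1081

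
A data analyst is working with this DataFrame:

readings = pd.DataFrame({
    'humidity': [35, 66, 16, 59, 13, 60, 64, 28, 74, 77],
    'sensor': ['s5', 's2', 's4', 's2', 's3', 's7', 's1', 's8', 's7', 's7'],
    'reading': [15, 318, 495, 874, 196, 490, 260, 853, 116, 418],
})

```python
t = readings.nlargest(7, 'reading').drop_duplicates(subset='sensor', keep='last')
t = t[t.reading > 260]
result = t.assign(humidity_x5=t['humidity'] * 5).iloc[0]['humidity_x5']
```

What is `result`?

140

take 7 rows with largest reading:
   humidity sensor  reading
3        59     s2      874
7        28     s8      853
2        16     s4      495
5        60     s7      490
9        77     s7      418
1        66     s2      318
6        64     s1      260
drop duplicate sensor (keep=last):
   humidity sensor  reading
7        28     s8      853
2        16     s4      495
9        77     s7      418
1        66     s2      318
6        64     s1      260
filter rows where reading > 260:
   humidity sensor  reading
7        28     s8      853
2        16     s4      495
9        77     s7      418
1        66     s2      318
add column humidity_x5 = t['humidity'] * 5:
   humidity sensor  reading  humidity_x5
7        28     s8      853          140
2        16     s4      495           80
9        77     s7      418          385
1        66     s2      318          330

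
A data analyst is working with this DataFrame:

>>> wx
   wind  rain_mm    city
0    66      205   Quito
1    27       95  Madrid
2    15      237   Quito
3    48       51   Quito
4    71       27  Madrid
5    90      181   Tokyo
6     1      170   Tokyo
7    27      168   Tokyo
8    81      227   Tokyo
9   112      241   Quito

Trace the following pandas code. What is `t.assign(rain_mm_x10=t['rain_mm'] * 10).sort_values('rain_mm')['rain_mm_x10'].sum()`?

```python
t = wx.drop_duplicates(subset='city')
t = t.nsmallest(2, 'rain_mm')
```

drop duplicate city (keep=first):
   wind  rain_mm    city
0    66      205   Quito
1    27       95  Madrid
5    90      181   Tokyo
take 2 rows with smallest rain_mm:
   wind  rain_mm    city
1    27       95  Madrid
5    90      181   Tokyo
add column rain_mm_x10 = t['rain_mm'] * 10:
   wind  rain_mm    city  rain_mm_x10
1    27       95  Madrid          950
5    90      181   Tokyo         1810
sort by rain_mm:
   wind  rain_mm    city  rain_mm_x10
1    27       95  Madrid          950
5    90      181   Tokyo         1810
The sum of column 'rain_mm_x10' is 2760.

2760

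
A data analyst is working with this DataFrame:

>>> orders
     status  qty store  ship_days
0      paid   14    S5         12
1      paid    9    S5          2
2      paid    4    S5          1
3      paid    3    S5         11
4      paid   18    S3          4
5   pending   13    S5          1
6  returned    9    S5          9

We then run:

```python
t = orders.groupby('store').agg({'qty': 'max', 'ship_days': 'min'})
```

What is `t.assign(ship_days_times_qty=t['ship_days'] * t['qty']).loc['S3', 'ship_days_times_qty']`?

group by store: max(qty), min(ship_days):
       qty  ship_days
store                
S3      18          4
S5      14          1
add column ship_days_times_qty = t['ship_days'] * t['qty']:
       qty  ship_days  ship_days_times_qty
store                                     
S3      18          4                   72
S5      14          1                   14

72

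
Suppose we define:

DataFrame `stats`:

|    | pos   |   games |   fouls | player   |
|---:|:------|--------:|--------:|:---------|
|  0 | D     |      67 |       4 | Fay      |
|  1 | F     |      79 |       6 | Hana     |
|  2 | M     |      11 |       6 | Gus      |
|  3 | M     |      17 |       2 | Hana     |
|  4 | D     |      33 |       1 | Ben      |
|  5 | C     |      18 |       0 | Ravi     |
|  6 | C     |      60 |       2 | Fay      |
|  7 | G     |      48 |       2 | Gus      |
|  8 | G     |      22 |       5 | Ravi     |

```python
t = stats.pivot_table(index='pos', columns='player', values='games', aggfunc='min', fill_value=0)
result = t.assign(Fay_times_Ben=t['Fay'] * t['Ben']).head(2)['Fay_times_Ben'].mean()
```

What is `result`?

1105.5

pivot: rows=pos, cols=player, min(games):
player  Ben  Fay  Gus  Hana  Ravi
pos                              
C         0   60    0     0    18
D        33   67    0     0     0
F         0    0    0    79     0
G         0    0   48     0    22
M         0    0   11    17     0
add column Fay_times_Ben = t['Fay'] * t['Ben']:
player  Ben  Fay  Gus  Hana  Ravi  Fay_times_Ben
pos                                             
C         0   60    0     0    18              0
D        33   67    0     0     0           2211
F         0    0    0    79     0              0
G         0    0   48     0    22              0
M         0    0   11    17     0              0
take first 2 rows:
player  Ben  Fay  Gus  Hana  Ravi  Fay_times_Ben
pos                                             
C         0   60    0     0    18              0
D        33   67    0     0     0           2211
Taking the mean of column 'Fay_times_Ben' gives 1105.5.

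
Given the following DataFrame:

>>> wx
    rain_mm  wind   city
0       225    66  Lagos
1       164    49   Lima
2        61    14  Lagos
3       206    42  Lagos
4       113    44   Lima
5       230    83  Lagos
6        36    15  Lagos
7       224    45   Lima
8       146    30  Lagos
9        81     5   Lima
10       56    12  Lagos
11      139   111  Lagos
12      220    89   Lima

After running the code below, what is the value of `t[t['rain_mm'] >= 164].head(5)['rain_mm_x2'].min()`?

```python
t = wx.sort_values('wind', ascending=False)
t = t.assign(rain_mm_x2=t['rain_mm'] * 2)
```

sort by wind descending:
    rain_mm  wind   city
11      139   111  Lagos
12      220    89   Lima
5       230    83  Lagos
0       225    66  Lagos
1       164    49   Lima
7       224    45   Lima
4       113    44   Lima
3       206    42  Lagos
8       146    30  Lagos
6        36    15  Lagos
2        61    14  Lagos
10       56    12  Lagos
9        81     5   Lima
add column rain_mm_x2 = t['rain_mm'] * 2:
    rain_mm  wind   city  rain_mm_x2
11      139   111  Lagos         278
12      220    89   Lima         440
5       230    83  Lagos         460
0       225    66  Lagos         450
1       164    49   Lima         328
7       224    45   Lima         448
4       113    44   Lima         226
3       206    42  Lagos         412
8       146    30  Lagos         292
6        36    15  Lagos          72
2        61    14  Lagos         122
10       56    12  Lagos         112
9        81     5   Lima         162
filter rows where rain_mm >= 164:
    rain_mm  wind   city  rain_mm_x2
12      220    89   Lima         440
5       230    83  Lagos         460
0       225    66  Lagos         450
1       164    49   Lima         328
7       224    45   Lima         448
3       206    42  Lagos         412
take first 5 rows:
    rain_mm  wind   city  rain_mm_x2
12      220    89   Lima         440
5       230    83  Lagos         460
0       225    66  Lagos         450
1       164    49   Lima         328
7       224    45   Lima         448
min of column 'rain_mm_x2' → 328

328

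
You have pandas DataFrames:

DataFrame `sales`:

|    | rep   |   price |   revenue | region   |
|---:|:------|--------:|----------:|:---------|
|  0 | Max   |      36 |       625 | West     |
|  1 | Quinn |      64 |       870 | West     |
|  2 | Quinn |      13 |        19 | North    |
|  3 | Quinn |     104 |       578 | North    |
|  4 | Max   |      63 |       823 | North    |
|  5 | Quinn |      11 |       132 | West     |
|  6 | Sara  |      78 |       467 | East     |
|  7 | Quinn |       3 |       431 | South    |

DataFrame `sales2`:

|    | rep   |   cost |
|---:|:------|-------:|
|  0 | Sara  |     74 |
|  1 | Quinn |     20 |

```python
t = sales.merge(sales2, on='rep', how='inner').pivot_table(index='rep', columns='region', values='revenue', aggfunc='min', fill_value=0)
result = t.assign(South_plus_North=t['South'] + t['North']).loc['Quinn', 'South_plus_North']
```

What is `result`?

450

merge on 'rep' (how='inner') → 6 rows:
     rep  price  revenue region  cost
0  Quinn     64      870   West    20
1  Quinn     13       19  North    20
2  Quinn    104      578  North    20
3  Quinn     11      132   West    20
4   Sara     78      467   East    74
5  Quinn      3      431  South    20
pivot: rows=rep, cols=region, min(revenue):
region  East  North  South  West
rep                             
Quinn      0     19    431   132
Sara     467      0      0     0
add column South_plus_North = t['South'] + t['North']:
region  East  North  South  West  South_plus_North
rep                                               
Quinn      0     19    431   132               450
Sara     467      0      0     0                 0
Hence 450.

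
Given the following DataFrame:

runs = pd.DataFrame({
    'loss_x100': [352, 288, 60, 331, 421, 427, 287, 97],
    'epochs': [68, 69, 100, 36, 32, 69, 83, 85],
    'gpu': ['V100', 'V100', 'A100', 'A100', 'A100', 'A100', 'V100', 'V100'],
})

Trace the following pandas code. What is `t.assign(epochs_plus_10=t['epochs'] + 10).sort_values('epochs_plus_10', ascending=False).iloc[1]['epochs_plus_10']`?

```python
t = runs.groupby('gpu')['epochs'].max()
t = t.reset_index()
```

group by gpu, max of epochs:
gpu
A100    100
V100     85
Name: epochs, dtype: int64
reset_index():
    gpu  epochs
0  A100     100
1  V100      85
add column epochs_plus_10 = t['epochs'] + 10:
    gpu  epochs  epochs_plus_10
0  A100     100             110
1  V100      85              95
sort by epochs_plus_10 descending:
    gpu  epochs  epochs_plus_10
0  A100     100             110
1  V100      85              95

95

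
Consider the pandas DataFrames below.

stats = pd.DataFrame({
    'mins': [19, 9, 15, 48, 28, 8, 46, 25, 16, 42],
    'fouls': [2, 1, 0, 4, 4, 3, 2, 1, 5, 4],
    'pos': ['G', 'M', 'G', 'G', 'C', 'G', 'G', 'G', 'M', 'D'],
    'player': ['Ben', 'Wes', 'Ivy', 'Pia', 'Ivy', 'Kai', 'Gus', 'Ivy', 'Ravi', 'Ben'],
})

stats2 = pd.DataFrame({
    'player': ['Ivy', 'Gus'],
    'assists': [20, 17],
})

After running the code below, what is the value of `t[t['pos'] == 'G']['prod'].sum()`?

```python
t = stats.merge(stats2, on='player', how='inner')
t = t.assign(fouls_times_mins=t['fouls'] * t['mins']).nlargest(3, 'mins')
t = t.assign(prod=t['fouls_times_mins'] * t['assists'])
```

merge on 'player' (how='inner') → 4 rows:
   mins  fouls pos player  assists
0    15      0   G    Ivy       20
1    28      4   C    Ivy       20
2    46      2   G    Gus       17
3    25      1   G    Ivy       20
add column fouls_times_mins = t['fouls'] * t['mins']:
   mins  fouls pos player  assists  fouls_times_mins
0    15      0   G    Ivy       20                 0
1    28      4   C    Ivy       20               112
2    46      2   G    Gus       17                92
3    25      1   G    Ivy       20                25
take 3 rows with largest mins:
   mins  fouls pos player  assists  fouls_times_mins
2    46      2   G    Gus       17                92
1    28      4   C    Ivy       20               112
3    25      1   G    Ivy       20                25
add column prod = t['fouls_times_mins'] * t['assists']:
   mins  fouls pos player  assists  fouls_times_mins  prod
2    46      2   G    Gus       17                92  1564
1    28      4   C    Ivy       20               112  2240
3    25      1   G    Ivy       20                25   500
filter rows where pos == 'G':
   mins  fouls pos player  assists  fouls_times_mins  prod
2    46      2   G    Gus       17                92  1564
3    25      1   G    Ivy       20                25   500
Then the sum of column 'prod': 2064

2064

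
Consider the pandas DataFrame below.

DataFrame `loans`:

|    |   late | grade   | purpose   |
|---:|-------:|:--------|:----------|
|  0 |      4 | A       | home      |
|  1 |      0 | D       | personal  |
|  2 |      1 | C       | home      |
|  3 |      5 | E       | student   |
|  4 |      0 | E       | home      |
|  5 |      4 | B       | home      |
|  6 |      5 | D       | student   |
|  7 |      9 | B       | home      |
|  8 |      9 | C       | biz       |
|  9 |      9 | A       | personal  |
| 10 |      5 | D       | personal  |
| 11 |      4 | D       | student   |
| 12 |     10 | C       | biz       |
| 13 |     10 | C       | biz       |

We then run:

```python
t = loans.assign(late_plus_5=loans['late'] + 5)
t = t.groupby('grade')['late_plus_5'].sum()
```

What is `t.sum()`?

add column late_plus_5 = loans['late'] + 5:
    late grade   purpose  late_plus_5
0      4     A      home            9
1      0     D  personal            5
2      1     C      home            6
3      5     E   student           10
4      0     E      home            5
5      4     B      home            9
6      5     D   student           10
7      9     B      home           14
8      9     C       biz           14
9      9     A  personal           14
10     5     D  personal           10
11     4     D   student            9
12    10     C       biz           15
13    10     C       biz           15
group by grade, sum of late_plus_5:
grade
A    23
B    23
C    50
D    34
E    15
Name: late_plus_5, dtype: int64
Reading off the sum of the resulting series, we get 145.

145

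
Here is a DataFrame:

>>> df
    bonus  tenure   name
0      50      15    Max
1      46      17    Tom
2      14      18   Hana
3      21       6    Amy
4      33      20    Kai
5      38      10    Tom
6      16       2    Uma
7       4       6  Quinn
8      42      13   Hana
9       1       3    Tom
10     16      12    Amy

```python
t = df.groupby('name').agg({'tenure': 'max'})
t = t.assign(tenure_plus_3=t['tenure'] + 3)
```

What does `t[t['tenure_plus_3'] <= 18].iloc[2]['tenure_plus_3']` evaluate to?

9

group by name, max of tenure:
       tenure
name         
Amy        12
Hana       18
Kai        20
Max        15
Quinn       6
Tom        17
Uma         2
add column tenure_plus_3 = t['tenure'] + 3:
       tenure  tenure_plus_3
name                        
Amy        12             15
Hana       18             21
Kai        20             23
Max        15             18
Quinn       6              9
Tom        17             20
Uma         2              5
filter rows where tenure_plus_3 <= 18:
       tenure  tenure_plus_3
name                        
Amy        12             15
Max        15             18
Quinn       6              9
Uma         2              5
Taking the value at position 2, column 'tenure_plus_3' gives 9.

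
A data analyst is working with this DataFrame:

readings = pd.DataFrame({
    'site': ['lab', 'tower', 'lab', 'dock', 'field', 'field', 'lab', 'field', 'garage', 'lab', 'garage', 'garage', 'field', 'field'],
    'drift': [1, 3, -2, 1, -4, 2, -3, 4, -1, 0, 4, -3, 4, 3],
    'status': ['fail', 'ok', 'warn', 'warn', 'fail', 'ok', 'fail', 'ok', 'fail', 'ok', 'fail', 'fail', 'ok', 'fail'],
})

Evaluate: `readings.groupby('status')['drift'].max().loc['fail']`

4

group by status, max of drift:
status
fail    4
ok      4
warn    1
Name: drift, dtype: int64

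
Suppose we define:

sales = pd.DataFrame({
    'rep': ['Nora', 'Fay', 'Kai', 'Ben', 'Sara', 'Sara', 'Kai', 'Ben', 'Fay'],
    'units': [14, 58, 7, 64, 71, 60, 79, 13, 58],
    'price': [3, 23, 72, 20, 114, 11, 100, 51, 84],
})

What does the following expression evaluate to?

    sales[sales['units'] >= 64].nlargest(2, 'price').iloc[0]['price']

filter rows where units >= 64:
    rep  units  price
3   Ben     64     20
4  Sara     71    114
6   Kai     79    100
take 2 rows with largest price:
    rep  units  price
4  Sara     71    114
6   Kai     79    100
Reading off the value at position 0, column 'price', we get 114.

114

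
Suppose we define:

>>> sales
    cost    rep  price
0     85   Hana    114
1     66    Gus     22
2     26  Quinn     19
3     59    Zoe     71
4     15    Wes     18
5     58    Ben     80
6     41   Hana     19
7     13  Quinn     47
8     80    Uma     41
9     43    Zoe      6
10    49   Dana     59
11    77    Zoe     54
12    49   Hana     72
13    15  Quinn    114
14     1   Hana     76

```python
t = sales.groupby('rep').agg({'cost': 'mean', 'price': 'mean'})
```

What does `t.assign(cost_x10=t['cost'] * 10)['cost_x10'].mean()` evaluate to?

group by rep: mean(cost), mean(price):
            cost      price
rep                        
Ben    58.000000  80.000000
Dana   49.000000  59.000000
Gus    66.000000  22.000000
Hana   44.000000  70.250000
Quinn  18.000000  60.000000
Uma    80.000000  41.000000
Wes    15.000000  18.000000
Zoe    59.666667  43.666667
add column cost_x10 = t['cost'] * 10:
            cost      price    cost_x10
rep                                    
Ben    58.000000  80.000000  580.000000
Dana   49.000000  59.000000  490.000000
Gus    66.000000  22.000000  660.000000
Hana   44.000000  70.250000  440.000000
Quinn  18.000000  60.000000  180.000000
Uma    80.000000  41.000000  800.000000
Wes    15.000000  18.000000  150.000000
Zoe    59.666667  43.666667  596.666667
Taking the mean of column 'cost_x10' gives 487.083333333.

487.083333333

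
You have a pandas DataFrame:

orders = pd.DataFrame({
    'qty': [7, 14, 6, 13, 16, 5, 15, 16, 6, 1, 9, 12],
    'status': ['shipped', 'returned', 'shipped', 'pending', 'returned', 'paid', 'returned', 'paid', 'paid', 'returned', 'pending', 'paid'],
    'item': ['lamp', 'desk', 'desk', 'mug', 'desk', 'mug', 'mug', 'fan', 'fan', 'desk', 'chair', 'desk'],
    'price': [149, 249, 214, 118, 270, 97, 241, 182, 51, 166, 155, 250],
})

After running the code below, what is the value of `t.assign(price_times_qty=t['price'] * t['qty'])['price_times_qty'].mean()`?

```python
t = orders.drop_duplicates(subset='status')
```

drop duplicate status (keep=first):
   qty    status  item  price
0    7   shipped  lamp    149
1   14  returned  desk    249
3   13   pending   mug    118
5    5      paid   mug     97
add column price_times_qty = t['price'] * t['qty']:
   qty    status  item  price  price_times_qty
0    7   shipped  lamp    149             1043
1   14  returned  desk    249             3486
3   13   pending   mug    118             1534
5    5      paid   mug     97              485
Taking the mean of column 'price_times_qty' gives 1637.0.

1637.0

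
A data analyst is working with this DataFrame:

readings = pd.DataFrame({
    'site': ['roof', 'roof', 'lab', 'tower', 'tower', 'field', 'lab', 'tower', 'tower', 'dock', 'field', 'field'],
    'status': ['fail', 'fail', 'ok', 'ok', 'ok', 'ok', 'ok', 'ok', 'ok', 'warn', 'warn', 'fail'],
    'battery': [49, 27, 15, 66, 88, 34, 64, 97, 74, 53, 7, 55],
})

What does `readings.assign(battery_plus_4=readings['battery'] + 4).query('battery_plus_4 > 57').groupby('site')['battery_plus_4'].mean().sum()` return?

212.25

add column battery_plus_4 = readings['battery'] + 4:
     site status  battery  battery_plus_4
0    roof   fail       49              53
1    roof   fail       27              31
2     lab     ok       15              19
3   tower     ok       66              70
4   tower     ok       88              92
5   field     ok       34              38
6     lab     ok       64              68
7   tower     ok       97             101
8   tower     ok       74              78
9    dock   warn       53              57
10  field   warn        7              11
11  field   fail       55              59
filter rows where battery_plus_4 > 57:
     site status  battery  battery_plus_4
3   tower     ok       66              70
4   tower     ok       88              92
6     lab     ok       64              68
7   tower     ok       97             101
8   tower     ok       74              78
11  field   fail       55              59
group by site, mean of battery_plus_4:
site
field    59.00
lab      68.00
tower    85.25
Name: battery_plus_4, dtype: float64
So sum() = 212.25.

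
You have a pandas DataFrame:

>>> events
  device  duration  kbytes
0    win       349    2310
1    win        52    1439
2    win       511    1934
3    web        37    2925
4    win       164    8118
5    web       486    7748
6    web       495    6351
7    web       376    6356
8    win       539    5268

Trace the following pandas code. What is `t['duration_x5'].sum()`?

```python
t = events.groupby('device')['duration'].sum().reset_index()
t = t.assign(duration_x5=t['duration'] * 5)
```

15045

group by device, sum of duration:
device
web    1394
win    1615
Name: duration, dtype: int64
reset_index():
  device  duration
0    web      1394
1    win      1615
add column duration_x5 = t['duration'] * 5:
  device  duration  duration_x5
0    web      1394         6970
1    win      1615         8075
So sum() = 15045.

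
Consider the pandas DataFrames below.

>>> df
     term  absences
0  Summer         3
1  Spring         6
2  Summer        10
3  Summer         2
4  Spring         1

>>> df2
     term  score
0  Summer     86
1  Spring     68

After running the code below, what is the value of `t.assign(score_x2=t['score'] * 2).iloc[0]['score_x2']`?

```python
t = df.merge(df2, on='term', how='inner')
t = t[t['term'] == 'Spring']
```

merge on 'term' (how='inner') → 5 rows:
     term  absences  score
0  Summer         3     86
1  Spring         6     68
2  Summer        10     86
3  Summer         2     86
4  Spring         1     68
filter rows where term == 'Spring':
     term  absences  score
1  Spring         6     68
4  Spring         1     68
add column score_x2 = t['score'] * 2:
     term  absences  score  score_x2
1  Spring         6     68       136
4  Spring         1     68       136
Finally, value at position 0, column 'score_x2' = 136.

136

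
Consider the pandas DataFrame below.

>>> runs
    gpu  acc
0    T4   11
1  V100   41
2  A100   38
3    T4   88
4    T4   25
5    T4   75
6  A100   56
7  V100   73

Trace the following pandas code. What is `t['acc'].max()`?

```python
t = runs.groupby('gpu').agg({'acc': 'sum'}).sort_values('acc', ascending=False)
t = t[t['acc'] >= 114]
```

199

group by gpu, sum of acc:
      acc
gpu      
A100   94
T4    199
V100  114
sort by acc descending:
      acc
gpu      
T4    199
V100  114
A100   94
filter rows where acc >= 114:
      acc
gpu      
T4    199
V100  114
Reading off the max of column 'acc', we get 199.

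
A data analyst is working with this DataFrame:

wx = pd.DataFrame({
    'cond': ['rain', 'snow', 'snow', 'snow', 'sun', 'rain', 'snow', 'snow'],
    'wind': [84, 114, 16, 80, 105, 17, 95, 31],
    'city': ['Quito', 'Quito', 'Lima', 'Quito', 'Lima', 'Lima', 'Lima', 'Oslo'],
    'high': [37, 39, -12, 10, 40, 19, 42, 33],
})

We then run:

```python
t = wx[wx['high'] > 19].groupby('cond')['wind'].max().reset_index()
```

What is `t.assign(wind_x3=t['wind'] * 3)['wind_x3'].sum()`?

filter rows where high > 19:
   cond  wind   city  high
0  rain    84  Quito    37
1  snow   114  Quito    39
4   sun   105   Lima    40
6  snow    95   Lima    42
7  snow    31   Oslo    33
group by cond, max of wind:
cond
rain     84
snow    114
sun     105
Name: wind, dtype: int64
reset_index():
   cond  wind
0  rain    84
1  snow   114
2   sun   105
add column wind_x3 = t['wind'] * 3:
   cond  wind  wind_x3
0  rain    84      252
1  snow   114      342
2   sun   105      315
So sum() = 909.

909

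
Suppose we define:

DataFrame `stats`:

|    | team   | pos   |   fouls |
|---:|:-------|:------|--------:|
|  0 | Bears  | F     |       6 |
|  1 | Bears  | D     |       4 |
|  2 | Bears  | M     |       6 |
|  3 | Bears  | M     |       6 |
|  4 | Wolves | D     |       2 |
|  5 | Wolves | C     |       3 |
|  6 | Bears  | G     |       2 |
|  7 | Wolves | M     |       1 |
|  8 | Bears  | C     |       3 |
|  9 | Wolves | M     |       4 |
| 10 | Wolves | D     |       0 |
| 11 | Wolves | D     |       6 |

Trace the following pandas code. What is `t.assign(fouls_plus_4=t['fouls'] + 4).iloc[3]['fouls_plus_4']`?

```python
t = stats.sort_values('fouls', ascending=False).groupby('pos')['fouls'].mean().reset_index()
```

sort by fouls descending:
      team pos  fouls
0    Bears   F      6
2    Bears   M      6
3    Bears   M      6
11  Wolves   D      6
1    Bears   D      4
9   Wolves   M      4
5   Wolves   C      3
8    Bears   C      3
4   Wolves   D      2
6    Bears   G      2
7   Wolves   M      1
10  Wolves   D      0
group by pos, mean of fouls:
pos
C    3.00
D    3.00
F    6.00
G    2.00
M    4.25
Name: fouls, dtype: float64
reset_index():
  pos  fouls
0   C   3.00
1   D   3.00
2   F   6.00
3   G   2.00
4   M   4.25
add column fouls_plus_4 = t['fouls'] + 4:
  pos  fouls  fouls_plus_4
0   C   3.00          7.00
1   D   3.00          7.00
2   F   6.00         10.00
3   G   2.00          6.00
4   M   4.25          8.25

6.0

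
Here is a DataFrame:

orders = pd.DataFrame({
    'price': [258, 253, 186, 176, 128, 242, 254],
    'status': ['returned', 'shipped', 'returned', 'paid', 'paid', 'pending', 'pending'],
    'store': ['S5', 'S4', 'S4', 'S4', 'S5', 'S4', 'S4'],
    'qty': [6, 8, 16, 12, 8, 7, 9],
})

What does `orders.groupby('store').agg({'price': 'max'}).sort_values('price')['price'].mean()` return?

group by store, max of price:
       price
store       
S4       254
S5       258
sort by price:
       price
store       
S4       254
S5       258

256.0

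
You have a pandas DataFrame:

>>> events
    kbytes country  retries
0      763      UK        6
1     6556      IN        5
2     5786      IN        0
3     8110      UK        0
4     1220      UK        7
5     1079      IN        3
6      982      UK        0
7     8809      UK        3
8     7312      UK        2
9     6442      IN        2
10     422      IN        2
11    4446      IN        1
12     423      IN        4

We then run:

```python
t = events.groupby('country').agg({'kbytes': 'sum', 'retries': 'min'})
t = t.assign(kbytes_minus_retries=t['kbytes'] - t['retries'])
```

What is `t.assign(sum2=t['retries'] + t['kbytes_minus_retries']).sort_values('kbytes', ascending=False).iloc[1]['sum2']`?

group by country: sum(kbytes), min(retries):
         kbytes  retries
country                 
IN        25154        0
UK        27196        0
add column kbytes_minus_retries = t['kbytes'] - t['retries']:
         kbytes  retries  kbytes_minus_retries
country                                       
IN        25154        0                 25154
UK        27196        0                 27196
add column sum2 = t['retries'] + t['kbytes_minus_retries']:
         kbytes  retries  kbytes_minus_retries   sum2
country                                              
IN        25154        0                 25154  25154
UK        27196        0                 27196  27196
sort by kbytes descending:
         kbytes  retries  kbytes_minus_retries   sum2
country                                              
UK        27196        0                 27196  27196
IN        25154        0                 25154  25154
Hence 25154.

25154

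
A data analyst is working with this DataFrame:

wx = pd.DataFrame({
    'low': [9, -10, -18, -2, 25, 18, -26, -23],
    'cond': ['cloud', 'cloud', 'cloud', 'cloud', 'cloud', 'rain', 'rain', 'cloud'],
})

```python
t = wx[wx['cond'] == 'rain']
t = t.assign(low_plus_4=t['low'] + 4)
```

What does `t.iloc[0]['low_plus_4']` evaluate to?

22

filter rows where cond == 'rain':
   low  cond
5   18  rain
6  -26  rain
add column low_plus_4 = t['low'] + 4:
   low  cond  low_plus_4
5   18  rain          22
6  -26  rain         -22
value at position 0, column 'low_plus_4' → 22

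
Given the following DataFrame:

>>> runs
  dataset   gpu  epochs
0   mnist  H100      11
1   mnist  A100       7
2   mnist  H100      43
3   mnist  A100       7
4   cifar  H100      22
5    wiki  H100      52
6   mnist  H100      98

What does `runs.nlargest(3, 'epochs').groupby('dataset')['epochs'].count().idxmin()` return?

take 3 rows with largest epochs:
  dataset   gpu  epochs
6   mnist  H100      98
5    wiki  H100      52
2   mnist  H100      43
group by dataset, count of epochs:
dataset
mnist    2
wiki     1
Name: epochs, dtype: int64
Then the label with the smallest value: wiki

wiki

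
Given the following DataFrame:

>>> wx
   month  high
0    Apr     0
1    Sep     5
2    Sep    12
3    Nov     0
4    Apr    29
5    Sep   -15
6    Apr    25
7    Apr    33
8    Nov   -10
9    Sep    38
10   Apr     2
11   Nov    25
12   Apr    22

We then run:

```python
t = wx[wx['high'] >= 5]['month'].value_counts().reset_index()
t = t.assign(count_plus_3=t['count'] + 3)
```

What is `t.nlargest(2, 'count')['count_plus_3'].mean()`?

6.5

filter rows where high >= 5:
   month  high
1    Sep     5
2    Sep    12
4    Apr    29
6    Apr    25
7    Apr    33
9    Sep    38
11   Nov    25
12   Apr    22
value_counts of month:
month
Apr    4
Sep    3
Nov    1
Name: count, dtype: int64
reset_index():
  month  count
0   Apr      4
1   Sep      3
2   Nov      1
add column count_plus_3 = t['count'] + 3:
  month  count  count_plus_3
0   Apr      4             7
1   Sep      3             6
2   Nov      1             4
take 2 rows with largest count:
  month  count  count_plus_3
0   Apr      4             7
1   Sep      3             6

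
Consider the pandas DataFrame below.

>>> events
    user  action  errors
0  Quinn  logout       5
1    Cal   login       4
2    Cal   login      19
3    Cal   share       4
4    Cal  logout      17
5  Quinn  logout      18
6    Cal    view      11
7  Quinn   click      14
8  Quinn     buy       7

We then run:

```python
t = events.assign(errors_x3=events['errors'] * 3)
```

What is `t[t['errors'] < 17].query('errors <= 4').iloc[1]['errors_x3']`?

add column errors_x3 = events['errors'] * 3:
    user  action  errors  errors_x3
0  Quinn  logout       5         15
1    Cal   login       4         12
2    Cal   login      19         57
3    Cal   share       4         12
4    Cal  logout      17         51
5  Quinn  logout      18         54
6    Cal    view      11         33
7  Quinn   click      14         42
8  Quinn     buy       7         21
filter rows where errors < 17:
    user  action  errors  errors_x3
0  Quinn  logout       5         15
1    Cal   login       4         12
3    Cal   share       4         12
6    Cal    view      11         33
7  Quinn   click      14         42
8  Quinn     buy       7         21
filter rows where errors <= 4:
  user action  errors  errors_x3
1  Cal  login       4         12
3  Cal  share       4         12
value at position 1, column 'errors_x3' → 12

12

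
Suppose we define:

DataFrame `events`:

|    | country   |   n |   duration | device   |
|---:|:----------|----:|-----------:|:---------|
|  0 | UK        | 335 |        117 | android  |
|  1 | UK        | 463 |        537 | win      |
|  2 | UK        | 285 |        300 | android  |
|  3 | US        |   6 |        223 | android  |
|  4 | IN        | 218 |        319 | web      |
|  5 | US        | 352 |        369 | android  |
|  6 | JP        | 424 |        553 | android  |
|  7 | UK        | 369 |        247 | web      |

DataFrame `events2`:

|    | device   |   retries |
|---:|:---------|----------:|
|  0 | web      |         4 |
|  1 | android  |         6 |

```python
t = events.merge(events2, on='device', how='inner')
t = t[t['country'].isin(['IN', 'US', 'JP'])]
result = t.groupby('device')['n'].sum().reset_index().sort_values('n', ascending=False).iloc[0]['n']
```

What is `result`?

merge on 'device' (how='inner') → 7 rows:
  country    n  duration   device  retries
0      UK  335       117  android        6
1      UK  285       300  android        6
2      US    6       223  android        6
3      IN  218       319      web        4
4      US  352       369  android        6
5      JP  424       553  android        6
6      UK  369       247      web        4
filter rows where country in ['IN', 'US', 'JP']:
  country    n  duration   device  retries
2      US    6       223  android        6
3      IN  218       319      web        4
4      US  352       369  android        6
5      JP  424       553  android        6
group by device, sum of n:
device
android    782
web        218
Name: n, dtype: int64
reset_index():
    device    n
0  android  782
1      web  218
sort by n descending:
    device    n
0  android  782
1      web  218
Taking the value at position 0, column 'n' gives 782.

782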